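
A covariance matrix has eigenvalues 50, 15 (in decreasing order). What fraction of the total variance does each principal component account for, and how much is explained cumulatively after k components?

Step 1 — total variance = trace(Sigma) = Σ λ_i = 50 + 15 = 65.

Step 2 — fraction explained by component i = λ_i / Σ λ:
  PC1: 50/65 = 0.7692
  PC2: 15/65 = 0.2308

Step 3 — cumulative fraction after k components = (λ_1 + ... + λ_k) / Σ λ:
  k = 1: 50/65 = 0.7692
  k = 2: (50 + 15)/65 = 65/65 = 1

Summary (fraction, with percent):

explained: PC1 0.7692 (76.92%), PC2 0.2308 (23.08%);  cumulative: 0.7692, 1


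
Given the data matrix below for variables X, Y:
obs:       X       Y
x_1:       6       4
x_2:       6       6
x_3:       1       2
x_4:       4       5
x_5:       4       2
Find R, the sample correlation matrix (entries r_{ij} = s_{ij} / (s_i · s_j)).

Step 1 — column means:
  mean(X) = (6 + 6 + 1 + 4 + 4) / 5 = 21/5 = 4.2
  mean(Y) = (4 + 6 + 2 + 5 + 2) / 5 = 19/5 = 3.8

Step 2 — sample variances and covariances s[i,j] = (1/(n-1)) · Σ_k (x_{k,i} - mean_i) · (x_{k,j} - mean_j), with n-1 = 4:
  s[X,X] = ((1.8)·(1.8) + (1.8)·(1.8) + (-3.2)·(-3.2) + (-0.2)·(-0.2) + (-0.2)·(-0.2)) / 4 = 16.8/4 = 4.2
  s[X,Y] = ((1.8)·(0.2) + (1.8)·(2.2) + (-3.2)·(-1.8) + (-0.2)·(1.2) + (-0.2)·(-1.8)) / 4 = 10.2/4 = 2.55
  s[Y,Y] = ((0.2)·(0.2) + (2.2)·(2.2) + (-1.8)·(-1.8) + (1.2)·(1.2) + (-1.8)·(-1.8)) / 4 = 12.8/4 = 3.2
  Sample standard deviations s_i = √(s[i,i]):
  s(X) = √(4.2) = 2.0494
  s(Y) = √(3.2) = 1.7889

Step 3 — r_{ij} = s_{ij} / (s_i · s_j):
  r[X,X] = 1 (diagonal).
  r[X,Y] = 2.55 / (2.0494 · 1.7889) = 2.55 / 3.6661 = 0.6956
  r[Y,Y] = 1 (diagonal).

R is symmetric with unit diagonal. Assembling:

R = [[1, 0.6956],
 [0.6956, 1]]


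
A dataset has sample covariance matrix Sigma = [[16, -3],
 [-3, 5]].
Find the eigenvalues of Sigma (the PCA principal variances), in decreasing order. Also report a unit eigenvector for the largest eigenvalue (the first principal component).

Step 1 — characteristic polynomial of 2×2 Sigma:
  det(Sigma - λI) = λ² - trace · λ + det = 0.
  trace = 16 + 5 = 21, det = 16·5 - (-3)² = 71.
Step 2 — discriminant:
  Δ = trace² - 4·det = 441 - 284 = 157.
Step 3 — eigenvalues:
  λ = (trace ± √Δ)/2 = (21 ± 12.53)/2,
  λ_1 = 16.765,  λ_2 = 4.235.

Step 4 — unit eigenvector for λ_1: solve (Sigma - λ_1 I)v = 0. First row:
  (16 - 16.765)·v_x + (-3)·v_y = 0, i.e. (-0.765)·v_x + (-3)·v_y = 0,
  so v ∝ (b, λ_1 - a) = (-3, 0.765); multiply by -1 so the first entry is positive: u = (3, -0.765).
  ||u|| = √((3)² + (-0.765)²) = √(9.5852) ≈ 3.096,
  v_1 = u/||u|| ≈ (0.969, -0.2471) (||v_1|| = 1).

λ_1 = 16.765,  λ_2 = 4.235;  v_1 ≈ (0.969, -0.2471)


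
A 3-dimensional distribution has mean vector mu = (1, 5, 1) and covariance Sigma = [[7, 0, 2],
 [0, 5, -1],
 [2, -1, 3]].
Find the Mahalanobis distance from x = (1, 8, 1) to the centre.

Step 1 — centre the observation: (x - mu) = (0, 3, 0).

Step 2 — invert Sigma (cofactor / det for 3×3, or solve directly):
  Sigma^{-1} = [[0.1795, -0.0256, -0.1282],
 [-0.0256, 0.2179, 0.0897],
 [-0.1282, 0.0897, 0.4487]].

Step 3 — form the quadratic (x - mu)^T · Sigma^{-1} · (x - mu):
  Sigma^{-1} · (x - mu) = (-0.0769, 0.6538, 0.2692).
  (x - mu)^T · [Sigma^{-1} · (x - mu)] = (0)·(-0.0769) + (3)·(0.6538) + (0)·(0.2692) = 1.9615.

Step 4 — take square root: d = √(1.9615) ≈ 1.4005.

d(x, mu) = √(1.9615) ≈ 1.4005


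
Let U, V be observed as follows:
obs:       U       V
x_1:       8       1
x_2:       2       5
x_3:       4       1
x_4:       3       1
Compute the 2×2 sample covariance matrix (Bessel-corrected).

Step 1 — column means:
  mean(U) = (8 + 2 + 4 + 3) / 4 = 17/4 = 4.25
  mean(V) = (1 + 5 + 1 + 1) / 4 = 8/4 = 2

Step 2 — sample covariance S[i,j] = (1/(n-1)) · Σ_k (x_{k,i} - mean_i) · (x_{k,j} - mean_j), with n-1 = 3.
  S[U,U] = ((3.75)·(3.75) + (-2.25)·(-2.25) + (-0.25)·(-0.25) + (-1.25)·(-1.25)) / 3 = 20.75/3 = 6.9167
  S[U,V] = ((3.75)·(-1) + (-2.25)·(3) + (-0.25)·(-1) + (-1.25)·(-1)) / 3 = -9/3 = -3
  S[V,V] = ((-1)·(-1) + (3)·(3) + (-1)·(-1) + (-1)·(-1)) / 3 = 12/3 = 4

S is symmetric (S[j,i] = S[i,j]). Assembling:

S = [[6.9167, -3],
 [-3, 4]]


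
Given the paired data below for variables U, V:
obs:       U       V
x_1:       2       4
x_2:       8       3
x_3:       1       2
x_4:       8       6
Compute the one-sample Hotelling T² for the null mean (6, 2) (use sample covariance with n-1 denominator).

Step 1 — sample mean vector:
  mean(U) = (2 + 8 + 1 + 8) / 4 = 19/4 = 4.75
  mean(V) = (4 + 3 + 2 + 6) / 4 = 15/4 = 3.75
  x̄ = (4.75, 3.75),  deviation x̄ - mu_0 = (4.75, 3.75) - (6, 2) = (-1.25, 1.75).

Step 2 — sample covariance matrix, S[i,j] = (1/(n-1)) · Σ_k (x_{k,i} - mean_i) · (x_{k,j} - mean_j), divisor n-1 = 3:
  S[U,U] = ((-2.75)·(-2.75) + (3.25)·(3.25) + (-3.75)·(-3.75) + (3.25)·(3.25)) / 3 = 42.75/3 = 14.25
  S[U,V] = ((-2.75)·(0.25) + (3.25)·(-0.75) + (-3.75)·(-1.75) + (3.25)·(2.25)) / 3 = 10.75/3 = 3.5833
  S[V,V] = ((0.25)·(0.25) + (-0.75)·(-0.75) + (-1.75)·(-1.75) + (2.25)·(2.25)) / 3 = 8.75/3 = 2.9167
  S = [[14.25, 3.5833],
 [3.5833, 2.9167]].

Step 3 — invert S. det(S) = 14.25·2.9167 - (3.5833)² = 28.7222.
  S^{-1} = (1/det) · [[d, -b], [-b, a]] = [[0.1015, -0.1248],
 [-0.1248, 0.4961]].

Step 4 — quadratic form (x̄ - mu_0)^T · S^{-1} · (x̄ - mu_0):
  S^{-1} · (x̄ - mu_0) = (-0.3453, 1.0242),
  (x̄ - mu_0)^T · [...] = (-1.25)·(-0.3453) + (1.75)·(1.0242) = 2.2239.

Step 5 — scale by n: T² = 4 · 2.2239 = 8.8956.

T² ≈ 8.8956


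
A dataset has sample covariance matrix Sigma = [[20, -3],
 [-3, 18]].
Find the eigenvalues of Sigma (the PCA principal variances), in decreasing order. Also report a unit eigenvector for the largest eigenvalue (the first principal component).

Step 1 — characteristic polynomial of 2×2 Sigma:
  det(Sigma - λI) = λ² - trace · λ + det = 0.
  trace = 20 + 18 = 38, det = 20·18 - (-3)² = 351.
Step 2 — discriminant:
  Δ = trace² - 4·det = 1444 - 1404 = 40.
Step 3 — eigenvalues:
  λ = (trace ± √Δ)/2 = (38 ± 6.3246)/2,
  λ_1 = 22.1623,  λ_2 = 15.8377.

Step 4 — unit eigenvector for λ_1: solve (Sigma - λ_1 I)v = 0. First row:
  (20 - 22.1623)·v_x + (-3)·v_y = 0, i.e. (-2.1623)·v_x + (-3)·v_y = 0,
  so v ∝ (b, λ_1 - a) = (-3, 2.1623); multiply by -1 so the first entry is positive: u = (3, -2.1623).
  ||u|| = √((3)² + (-2.1623)²) = √(13.6754) ≈ 3.698,
  v_1 = u/||u|| ≈ (0.8112, -0.5847) (||v_1|| = 1).

λ_1 = 22.1623,  λ_2 = 15.8377;  v_1 ≈ (0.8112, -0.5847)


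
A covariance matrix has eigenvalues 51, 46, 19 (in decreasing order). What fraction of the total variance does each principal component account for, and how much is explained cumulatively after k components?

Step 1 — total variance = trace(Sigma) = Σ λ_i = 51 + 46 + 19 = 116.

Step 2 — fraction explained by component i = λ_i / Σ λ:
  PC1: 51/116 = 0.4397
  PC2: 46/116 = 0.3966
  PC3: 19/116 = 0.1638

Step 3 — cumulative fraction after k components = (λ_1 + ... + λ_k) / Σ λ:
  k = 1: 51/116 = 0.4397
  k = 2: (51 + 46)/116 = 97/116 = 0.8362
  k = 3: (51 + 46 + 19)/116 = 116/116 = 1

Summary (fraction, with percent):

explained: PC1 0.4397 (43.97%), PC2 0.3966 (39.66%), PC3 0.1638 (16.38%);  cumulative: 0.4397, 0.8362, 1


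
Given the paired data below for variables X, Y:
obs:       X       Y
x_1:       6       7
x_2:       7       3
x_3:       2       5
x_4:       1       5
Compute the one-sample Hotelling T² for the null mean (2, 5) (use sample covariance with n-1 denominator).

Step 1 — sample mean vector:
  mean(X) = (6 + 7 + 2 + 1) / 4 = 16/4 = 4
  mean(Y) = (7 + 3 + 5 + 5) / 4 = 20/4 = 5
  x̄ = (4, 5),  deviation x̄ - mu_0 = (4, 5) - (2, 5) = (2, 0).

Step 2 — sample covariance matrix, S[i,j] = (1/(n-1)) · Σ_k (x_{k,i} - mean_i) · (x_{k,j} - mean_j), divisor n-1 = 3:
  S[X,X] = ((2)·(2) + (3)·(3) + (-2)·(-2) + (-3)·(-3)) / 3 = 26/3 = 8.6667
  S[X,Y] = ((2)·(2) + (3)·(-2) + (-2)·(0) + (-3)·(0)) / 3 = -2/3 = -0.6667
  S[Y,Y] = ((2)·(2) + (-2)·(-2) + (0)·(0) + (0)·(0)) / 3 = 8/3 = 2.6667
  S = [[8.6667, -0.6667],
 [-0.6667, 2.6667]].

Step 3 — invert S. det(S) = 8.6667·2.6667 - (-0.6667)² = 22.6667.
  S^{-1} = (1/det) · [[d, -b], [-b, a]] = [[0.1176, 0.0294],
 [0.0294, 0.3824]].

Step 4 — quadratic form (x̄ - mu_0)^T · S^{-1} · (x̄ - mu_0):
  S^{-1} · (x̄ - mu_0) = (0.2353, 0.0588),
  (x̄ - mu_0)^T · [...] = (2)·(0.2353) + (0)·(0.0588) = 0.4706.

Step 5 — scale by n: T² = 4 · 0.4706 = 1.8824.

T² ≈ 1.8824


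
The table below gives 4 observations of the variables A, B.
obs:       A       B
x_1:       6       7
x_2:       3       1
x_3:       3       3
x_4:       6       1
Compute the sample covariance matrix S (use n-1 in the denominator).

Step 1 — column means:
  mean(A) = (6 + 3 + 3 + 6) / 4 = 18/4 = 4.5
  mean(B) = (7 + 1 + 3 + 1) / 4 = 12/4 = 3

Step 2 — sample covariance S[i,j] = (1/(n-1)) · Σ_k (x_{k,i} - mean_i) · (x_{k,j} - mean_j), with n-1 = 3.
  S[A,A] = ((1.5)·(1.5) + (-1.5)·(-1.5) + (-1.5)·(-1.5) + (1.5)·(1.5)) / 3 = 9/3 = 3
  S[A,B] = ((1.5)·(4) + (-1.5)·(-2) + (-1.5)·(0) + (1.5)·(-2)) / 3 = 6/3 = 2
  S[B,B] = ((4)·(4) + (-2)·(-2) + (0)·(0) + (-2)·(-2)) / 3 = 24/3 = 8

S is symmetric (S[j,i] = S[i,j]). Assembling:

S = [[3, 2],
 [2, 8]]


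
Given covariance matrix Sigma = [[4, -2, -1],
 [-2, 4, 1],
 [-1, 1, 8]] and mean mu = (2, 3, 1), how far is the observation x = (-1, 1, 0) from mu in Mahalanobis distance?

Step 1 — centre the observation: (x - mu) = (-3, -2, -1).

Step 2 — invert Sigma (cofactor / det for 3×3, or solve directly):
  Sigma^{-1} = [[0.337, 0.163, 0.0217],
 [0.163, 0.337, -0.0217],
 [0.0217, -0.0217, 0.1304]].

Step 3 — form the quadratic (x - mu)^T · Sigma^{-1} · (x - mu):
  Sigma^{-1} · (x - mu) = (-1.3587, -1.1413, -0.1522).
  (x - mu)^T · [Sigma^{-1} · (x - mu)] = (-3)·(-1.3587) + (-2)·(-1.1413) + (-1)·(-0.1522) = 6.5109.

Step 4 — take square root: d = √(6.5109) ≈ 2.5516.

d(x, mu) = √(6.5109) ≈ 2.5516


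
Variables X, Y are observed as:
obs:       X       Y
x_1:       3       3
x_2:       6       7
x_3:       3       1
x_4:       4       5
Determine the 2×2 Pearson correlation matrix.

Step 1 — column means:
  mean(X) = (3 + 6 + 3 + 4) / 4 = 16/4 = 4
  mean(Y) = (3 + 7 + 1 + 5) / 4 = 16/4 = 4

Step 2 — sample variances and covariances s[i,j] = (1/(n-1)) · Σ_k (x_{k,i} - mean_i) · (x_{k,j} - mean_j), with n-1 = 3:
  s[X,X] = ((-1)·(-1) + (2)·(2) + (-1)·(-1) + (0)·(0)) / 3 = 6/3 = 2
  s[X,Y] = ((-1)·(-1) + (2)·(3) + (-1)·(-3) + (0)·(1)) / 3 = 10/3 = 3.3333
  s[Y,Y] = ((-1)·(-1) + (3)·(3) + (-3)·(-3) + (1)·(1)) / 3 = 20/3 = 6.6667
  Sample standard deviations s_i = √(s[i,i]):
  s(X) = √(2) = 1.4142
  s(Y) = √(6.6667) = 2.582

Step 3 — r_{ij} = s_{ij} / (s_i · s_j):
  r[X,X] = 1 (diagonal).
  r[X,Y] = 3.3333 / (1.4142 · 2.582) = 3.3333 / 3.6515 = 0.9129
  r[Y,Y] = 1 (diagonal).

R is symmetric with unit diagonal. Assembling:

R = [[1, 0.9129],
 [0.9129, 1]]


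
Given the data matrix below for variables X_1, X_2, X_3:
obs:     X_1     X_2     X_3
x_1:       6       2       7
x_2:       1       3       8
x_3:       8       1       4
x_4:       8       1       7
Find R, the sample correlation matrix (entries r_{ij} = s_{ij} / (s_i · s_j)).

Step 1 — column means:
  mean(X_1) = (6 + 1 + 8 + 8) / 4 = 23/4 = 5.75
  mean(X_2) = (2 + 3 + 1 + 1) / 4 = 7/4 = 1.75
  mean(X_3) = (7 + 8 + 4 + 7) / 4 = 26/4 = 6.5

Step 2 — sample variances and covariances s[i,j] = (1/(n-1)) · Σ_k (x_{k,i} - mean_i) · (x_{k,j} - mean_j), with n-1 = 3:
  s[X_1,X_1] = ((0.25)·(0.25) + (-4.75)·(-4.75) + (2.25)·(2.25) + (2.25)·(2.25)) / 3 = 32.75/3 = 10.9167
  s[X_1,X_2] = ((0.25)·(0.25) + (-4.75)·(1.25) + (2.25)·(-0.75) + (2.25)·(-0.75)) / 3 = -9.25/3 = -3.0833
  s[X_1,X_3] = ((0.25)·(0.5) + (-4.75)·(1.5) + (2.25)·(-2.5) + (2.25)·(0.5)) / 3 = -11.5/3 = -3.8333
  s[X_2,X_2] = ((0.25)·(0.25) + (1.25)·(1.25) + (-0.75)·(-0.75) + (-0.75)·(-0.75)) / 3 = 2.75/3 = 0.9167
  s[X_2,X_3] = ((0.25)·(0.5) + (1.25)·(1.5) + (-0.75)·(-2.5) + (-0.75)·(0.5)) / 3 = 3.5/3 = 1.1667
  s[X_3,X_3] = ((0.5)·(0.5) + (1.5)·(1.5) + (-2.5)·(-2.5) + (0.5)·(0.5)) / 3 = 9/3 = 3
  Sample standard deviations s_i = √(s[i,i]):
  s(X_1) = √(10.9167) = 3.304
  s(X_2) = √(0.9167) = 0.9574
  s(X_3) = √(3) = 1.7321

Step 3 — r_{ij} = s_{ij} / (s_i · s_j):
  r[X_1,X_1] = 1 (diagonal).
  r[X_1,X_2] = -3.0833 / (3.304 · 0.9574) = -3.0833 / 3.1634 = -0.9747
  r[X_1,X_3] = -3.8333 / (3.304 · 1.7321) = -3.8333 / 5.7228 = -0.6698
  r[X_2,X_2] = 1 (diagonal).
  r[X_2,X_3] = 1.1667 / (0.9574 · 1.7321) = 1.1667 / 1.6583 = 0.7035
  r[X_3,X_3] = 1 (diagonal).

R is symmetric with unit diagonal. Assembling:

R = [[1, -0.9747, -0.6698],
 [-0.9747, 1, 0.7035],
 [-0.6698, 0.7035, 1]]


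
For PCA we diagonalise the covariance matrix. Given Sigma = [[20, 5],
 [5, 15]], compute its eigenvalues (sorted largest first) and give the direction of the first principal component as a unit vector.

Step 1 — characteristic polynomial of 2×2 Sigma:
  det(Sigma - λI) = λ² - trace · λ + det = 0.
  trace = 20 + 15 = 35, det = 20·15 - (5)² = 275.
Step 2 — discriminant:
  Δ = trace² - 4·det = 1225 - 1100 = 125.
Step 3 — eigenvalues:
  λ = (trace ± √Δ)/2 = (35 ± 11.1803)/2,
  λ_1 = 23.0902,  λ_2 = 11.9098.

Step 4 — unit eigenvector for λ_1: solve (Sigma - λ_1 I)v = 0. First row:
  (20 - 23.0902)·v_x + (5)·v_y = 0, i.e. (-3.0902)·v_x + (5)·v_y = 0,
  so v ∝ (b, λ_1 - a) = (5, 3.0902) = u.
  ||u|| = √((5)² + (3.0902)²) = √(34.5492) ≈ 5.8779,
  v_1 = u/||u|| ≈ (0.8507, 0.5257) (||v_1|| = 1).

λ_1 = 23.0902,  λ_2 = 11.9098;  v_1 ≈ (0.8507, 0.5257)


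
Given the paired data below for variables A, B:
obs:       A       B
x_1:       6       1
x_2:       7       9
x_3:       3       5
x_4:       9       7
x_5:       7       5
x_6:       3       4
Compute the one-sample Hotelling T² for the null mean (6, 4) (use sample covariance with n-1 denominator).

Step 1 — sample mean vector:
  mean(A) = (6 + 7 + 3 + 9 + 7 + 3) / 6 = 35/6 = 5.8333
  mean(B) = (1 + 9 + 5 + 7 + 5 + 4) / 6 = 31/6 = 5.1667
  x̄ = (5.8333, 5.1667),  deviation x̄ - mu_0 = (5.8333, 5.1667) - (6, 4) = (-0.1667, 1.1667).

Step 2 — sample covariance matrix, S[i,j] = (1/(n-1)) · Σ_k (x_{k,i} - mean_i) · (x_{k,j} - mean_j), divisor n-1 = 5:
  S[A,A] = ((0.1667)·(0.1667) + (1.1667)·(1.1667) + (-2.8333)·(-2.8333) + (3.1667)·(3.1667) + (1.1667)·(1.1667) + (-2.8333)·(-2.8333)) / 5 = 28.8333/5 = 5.7667
  S[A,B] = ((0.1667)·(-4.1667) + (1.1667)·(3.8333) + (-2.8333)·(-0.1667) + (3.1667)·(1.8333) + (1.1667)·(-0.1667) + (-2.8333)·(-1.1667)) / 5 = 13.1667/5 = 2.6333
  S[B,B] = ((-4.1667)·(-4.1667) + (3.8333)·(3.8333) + (-0.1667)·(-0.1667) + (1.8333)·(1.8333) + (-0.1667)·(-0.1667) + (-1.1667)·(-1.1667)) / 5 = 36.8333/5 = 7.3667
  S = [[5.7667, 2.6333],
 [2.6333, 7.3667]].

Step 3 — invert S. det(S) = 5.7667·7.3667 - (2.6333)² = 35.5467.
  S^{-1} = (1/det) · [[d, -b], [-b, a]] = [[0.2072, -0.0741],
 [-0.0741, 0.1622]].

Step 4 — quadratic form (x̄ - mu_0)^T · S^{-1} · (x̄ - mu_0):
  S^{-1} · (x̄ - mu_0) = (-0.121, 0.2016),
  (x̄ - mu_0)^T · [...] = (-0.1667)·(-0.121) + (1.1667)·(0.2016) = 0.2554.

Step 5 — scale by n: T² = 6 · 0.2554 = 1.5323.

T² ≈ 1.5323


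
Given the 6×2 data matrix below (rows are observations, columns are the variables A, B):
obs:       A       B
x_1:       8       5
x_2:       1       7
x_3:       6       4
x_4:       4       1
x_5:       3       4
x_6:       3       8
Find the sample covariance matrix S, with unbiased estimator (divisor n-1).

Step 1 — column means:
  mean(A) = (8 + 1 + 6 + 4 + 3 + 3) / 6 = 25/6 = 4.1667
  mean(B) = (5 + 7 + 4 + 1 + 4 + 8) / 6 = 29/6 = 4.8333

Step 2 — sample covariance S[i,j] = (1/(n-1)) · Σ_k (x_{k,i} - mean_i) · (x_{k,j} - mean_j), with n-1 = 5.
  S[A,A] = ((3.8333)·(3.8333) + (-3.1667)·(-3.1667) + (1.8333)·(1.8333) + (-0.1667)·(-0.1667) + (-1.1667)·(-1.1667) + (-1.1667)·(-1.1667)) / 5 = 30.8333/5 = 6.1667
  S[A,B] = ((3.8333)·(0.1667) + (-3.1667)·(2.1667) + (1.8333)·(-0.8333) + (-0.1667)·(-3.8333) + (-1.1667)·(-0.8333) + (-1.1667)·(3.1667)) / 5 = -9.8333/5 = -1.9667
  S[B,B] = ((0.1667)·(0.1667) + (2.1667)·(2.1667) + (-0.8333)·(-0.8333) + (-3.8333)·(-3.8333) + (-0.8333)·(-0.8333) + (3.1667)·(3.1667)) / 5 = 30.8333/5 = 6.1667

S is symmetric (S[j,i] = S[i,j]). Assembling:

S = [[6.1667, -1.9667],
 [-1.9667, 6.1667]]


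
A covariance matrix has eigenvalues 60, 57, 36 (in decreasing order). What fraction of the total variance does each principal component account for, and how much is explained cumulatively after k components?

Step 1 — total variance = trace(Sigma) = Σ λ_i = 60 + 57 + 36 = 153.

Step 2 — fraction explained by component i = λ_i / Σ λ:
  PC1: 60/153 = 0.3922
  PC2: 57/153 = 0.3725
  PC3: 36/153 = 0.2353

Step 3 — cumulative fraction after k components = (λ_1 + ... + λ_k) / Σ λ:
  k = 1: 60/153 = 0.3922
  k = 2: (60 + 57)/153 = 117/153 = 0.7647
  k = 3: (60 + 57 + 36)/153 = 153/153 = 1

Summary (fraction, with percent):

explained: PC1 0.3922 (39.22%), PC2 0.3725 (37.25%), PC3 0.2353 (23.53%);  cumulative: 0.3922, 0.7647, 1


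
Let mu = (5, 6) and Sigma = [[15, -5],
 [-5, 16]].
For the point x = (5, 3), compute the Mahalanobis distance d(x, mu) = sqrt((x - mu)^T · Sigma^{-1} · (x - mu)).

Step 1 — centre the observation: (x - mu) = (0, -3).

Step 2 — invert Sigma. det(Sigma) = 15·16 - (-5)² = 215.
  Sigma^{-1} = (1/det) · [[d, -b], [-b, a]] = [[0.0744, 0.0233],
 [0.0233, 0.0698]].

Step 3 — form the quadratic (x - mu)^T · Sigma^{-1} · (x - mu):
  Sigma^{-1} · (x - mu) = (-0.0698, -0.2093).
  (x - mu)^T · [Sigma^{-1} · (x - mu)] = (0)·(-0.0698) + (-3)·(-0.2093) = 0.6279.

Step 4 — take square root: d = √(0.6279) ≈ 0.7924.

d(x, mu) = √(0.6279) ≈ 0.7924


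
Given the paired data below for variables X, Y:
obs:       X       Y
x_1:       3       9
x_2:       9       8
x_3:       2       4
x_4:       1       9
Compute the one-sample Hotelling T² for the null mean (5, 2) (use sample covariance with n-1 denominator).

Step 1 — sample mean vector:
  mean(X) = (3 + 9 + 2 + 1) / 4 = 15/4 = 3.75
  mean(Y) = (9 + 8 + 4 + 9) / 4 = 30/4 = 7.5
  x̄ = (3.75, 7.5),  deviation x̄ - mu_0 = (3.75, 7.5) - (5, 2) = (-1.25, 5.5).

Step 2 — sample covariance matrix, S[i,j] = (1/(n-1)) · Σ_k (x_{k,i} - mean_i) · (x_{k,j} - mean_j), divisor n-1 = 3:
  S[X,X] = ((-0.75)·(-0.75) + (5.25)·(5.25) + (-1.75)·(-1.75) + (-2.75)·(-2.75)) / 3 = 38.75/3 = 12.9167
  S[X,Y] = ((-0.75)·(1.5) + (5.25)·(0.5) + (-1.75)·(-3.5) + (-2.75)·(1.5)) / 3 = 3.5/3 = 1.1667
  S[Y,Y] = ((1.5)·(1.5) + (0.5)·(0.5) + (-3.5)·(-3.5) + (1.5)·(1.5)) / 3 = 17/3 = 5.6667
  S = [[12.9167, 1.1667],
 [1.1667, 5.6667]].

Step 3 — invert S. det(S) = 12.9167·5.6667 - (1.1667)² = 71.8333.
  S^{-1} = (1/det) · [[d, -b], [-b, a]] = [[0.0789, -0.0162],
 [-0.0162, 0.1798]].

Step 4 — quadratic form (x̄ - mu_0)^T · S^{-1} · (x̄ - mu_0):
  S^{-1} · (x̄ - mu_0) = (-0.1879, 1.0093),
  (x̄ - mu_0)^T · [...] = (-1.25)·(-0.1879) + (5.5)·(1.0093) = 5.786.

Step 5 — scale by n: T² = 4 · 5.786 = 23.1439.

T² ≈ 23.1439


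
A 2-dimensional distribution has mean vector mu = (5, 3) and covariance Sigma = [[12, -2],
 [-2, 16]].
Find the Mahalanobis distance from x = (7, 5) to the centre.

Step 1 — centre the observation: (x - mu) = (2, 2).

Step 2 — invert Sigma. det(Sigma) = 12·16 - (-2)² = 188.
  Sigma^{-1} = (1/det) · [[d, -b], [-b, a]] = [[0.0851, 0.0106],
 [0.0106, 0.0638]].

Step 3 — form the quadratic (x - mu)^T · Sigma^{-1} · (x - mu):
  Sigma^{-1} · (x - mu) = (0.1915, 0.1489).
  (x - mu)^T · [Sigma^{-1} · (x - mu)] = (2)·(0.1915) + (2)·(0.1489) = 0.6809.

Step 4 — take square root: d = √(0.6809) ≈ 0.8251.

d(x, mu) = √(0.6809) ≈ 0.8251


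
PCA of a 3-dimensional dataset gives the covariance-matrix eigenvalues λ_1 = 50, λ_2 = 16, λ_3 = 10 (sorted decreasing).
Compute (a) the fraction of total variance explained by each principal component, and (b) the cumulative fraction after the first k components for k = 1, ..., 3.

Step 1 — total variance = trace(Sigma) = Σ λ_i = 50 + 16 + 10 = 76.

Step 2 — fraction explained by component i = λ_i / Σ λ:
  PC1: 50/76 = 0.6579
  PC2: 16/76 = 0.2105
  PC3: 10/76 = 0.1316

Step 3 — cumulative fraction after k components = (λ_1 + ... + λ_k) / Σ λ:
  k = 1: 50/76 = 0.6579
  k = 2: (50 + 16)/76 = 66/76 = 0.8684
  k = 3: (50 + 16 + 10)/76 = 76/76 = 1

Summary (fraction, with percent):

explained: PC1 0.6579 (65.79%), PC2 0.2105 (21.05%), PC3 0.1316 (13.16%);  cumulative: 0.6579, 0.8684, 1


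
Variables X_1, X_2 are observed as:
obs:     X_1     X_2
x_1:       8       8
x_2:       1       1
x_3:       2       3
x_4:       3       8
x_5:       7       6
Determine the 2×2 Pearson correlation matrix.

Step 1 — column means:
  mean(X_1) = (8 + 1 + 2 + 3 + 7) / 5 = 21/5 = 4.2
  mean(X_2) = (8 + 1 + 3 + 8 + 6) / 5 = 26/5 = 5.2

Step 2 — sample variances and covariances s[i,j] = (1/(n-1)) · Σ_k (x_{k,i} - mean_i) · (x_{k,j} - mean_j), with n-1 = 4:
  s[X_1,X_1] = ((3.8)·(3.8) + (-3.2)·(-3.2) + (-2.2)·(-2.2) + (-1.2)·(-1.2) + (2.8)·(2.8)) / 4 = 38.8/4 = 9.7
  s[X_1,X_2] = ((3.8)·(2.8) + (-3.2)·(-4.2) + (-2.2)·(-2.2) + (-1.2)·(2.8) + (2.8)·(0.8)) / 4 = 27.8/4 = 6.95
  s[X_2,X_2] = ((2.8)·(2.8) + (-4.2)·(-4.2) + (-2.2)·(-2.2) + (2.8)·(2.8) + (0.8)·(0.8)) / 4 = 38.8/4 = 9.7
  Sample standard deviations s_i = √(s[i,i]):
  s(X_1) = √(9.7) = 3.1145
  s(X_2) = √(9.7) = 3.1145

Step 3 — r_{ij} = s_{ij} / (s_i · s_j):
  r[X_1,X_1] = 1 (diagonal).
  r[X_1,X_2] = 6.95 / (3.1145 · 3.1145) = 6.95 / 9.7 = 0.7165
  r[X_2,X_2] = 1 (diagonal).

R is symmetric with unit diagonal. Assembling:

R = [[1, 0.7165],
 [0.7165, 1]]


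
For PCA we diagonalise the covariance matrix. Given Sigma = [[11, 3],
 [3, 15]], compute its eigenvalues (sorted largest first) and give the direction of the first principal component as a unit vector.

Step 1 — characteristic polynomial of 2×2 Sigma:
  det(Sigma - λI) = λ² - trace · λ + det = 0.
  trace = 11 + 15 = 26, det = 11·15 - (3)² = 156.
Step 2 — discriminant:
  Δ = trace² - 4·det = 676 - 624 = 52.
Step 3 — eigenvalues:
  λ = (trace ± √Δ)/2 = (26 ± 7.2111)/2,
  λ_1 = 16.6056,  λ_2 = 9.3944.

Step 4 — unit eigenvector for λ_1: solve (Sigma - λ_1 I)v = 0. First row:
  (11 - 16.6056)·v_x + (3)·v_y = 0, i.e. (-5.6056)·v_x + (3)·v_y = 0,
  so v ∝ (b, λ_1 - a) = (3, 5.6056) = u.
  ||u|| = √((3)² + (5.6056)²) = √(40.4222) ≈ 6.3578,
  v_1 = u/||u|| ≈ (0.4719, 0.8817) (||v_1|| = 1).

λ_1 = 16.6056,  λ_2 = 9.3944;  v_1 ≈ (0.4719, 0.8817)


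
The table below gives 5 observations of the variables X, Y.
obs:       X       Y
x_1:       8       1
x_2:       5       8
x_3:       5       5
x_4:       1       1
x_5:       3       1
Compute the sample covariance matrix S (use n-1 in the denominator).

Step 1 — column means:
  mean(X) = (8 + 5 + 5 + 1 + 3) / 5 = 22/5 = 4.4
  mean(Y) = (1 + 8 + 5 + 1 + 1) / 5 = 16/5 = 3.2

Step 2 — sample covariance S[i,j] = (1/(n-1)) · Σ_k (x_{k,i} - mean_i) · (x_{k,j} - mean_j), with n-1 = 4.
  S[X,X] = ((3.6)·(3.6) + (0.6)·(0.6) + (0.6)·(0.6) + (-3.4)·(-3.4) + (-1.4)·(-1.4)) / 4 = 27.2/4 = 6.8
  S[X,Y] = ((3.6)·(-2.2) + (0.6)·(4.8) + (0.6)·(1.8) + (-3.4)·(-2.2) + (-1.4)·(-2.2)) / 4 = 6.6/4 = 1.65
  S[Y,Y] = ((-2.2)·(-2.2) + (4.8)·(4.8) + (1.8)·(1.8) + (-2.2)·(-2.2) + (-2.2)·(-2.2)) / 4 = 40.8/4 = 10.2

S is symmetric (S[j,i] = S[i,j]). Assembling:

S = [[6.8, 1.65],
 [1.65, 10.2]]


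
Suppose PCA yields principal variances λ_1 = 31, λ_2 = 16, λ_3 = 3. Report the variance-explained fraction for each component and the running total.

Step 1 — total variance = trace(Sigma) = Σ λ_i = 31 + 16 + 3 = 50.

Step 2 — fraction explained by component i = λ_i / Σ λ:
  PC1: 31/50 = 0.62
  PC2: 16/50 = 0.32
  PC3: 3/50 = 0.06

Step 3 — cumulative fraction after k components = (λ_1 + ... + λ_k) / Σ λ:
  k = 1: 31/50 = 0.62
  k = 2: (31 + 16)/50 = 47/50 = 0.94
  k = 3: (31 + 16 + 3)/50 = 50/50 = 1

Summary (fraction, with percent):

explained: PC1 0.62 (62%), PC2 0.32 (32%), PC3 0.06 (6%);  cumulative: 0.62, 0.94, 1


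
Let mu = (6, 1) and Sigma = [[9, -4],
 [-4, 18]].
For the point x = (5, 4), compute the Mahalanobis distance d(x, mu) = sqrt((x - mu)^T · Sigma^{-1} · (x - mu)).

Step 1 — centre the observation: (x - mu) = (-1, 3).

Step 2 — invert Sigma. det(Sigma) = 9·18 - (-4)² = 146.
  Sigma^{-1} = (1/det) · [[d, -b], [-b, a]] = [[0.1233, 0.0274],
 [0.0274, 0.0616]].

Step 3 — form the quadratic (x - mu)^T · Sigma^{-1} · (x - mu):
  Sigma^{-1} · (x - mu) = (-0.0411, 0.1575).
  (x - mu)^T · [Sigma^{-1} · (x - mu)] = (-1)·(-0.0411) + (3)·(0.1575) = 0.5137.

Step 4 — take square root: d = √(0.5137) ≈ 0.7167.

d(x, mu) = √(0.5137) ≈ 0.7167


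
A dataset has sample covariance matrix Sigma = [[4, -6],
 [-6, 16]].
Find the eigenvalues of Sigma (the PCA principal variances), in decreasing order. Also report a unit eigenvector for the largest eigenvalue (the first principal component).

Step 1 — characteristic polynomial of 2×2 Sigma:
  det(Sigma - λI) = λ² - trace · λ + det = 0.
  trace = 4 + 16 = 20, det = 4·16 - (-6)² = 28.
Step 2 — discriminant:
  Δ = trace² - 4·det = 400 - 112 = 288.
Step 3 — eigenvalues:
  λ = (trace ± √Δ)/2 = (20 ± 16.9706)/2,
  λ_1 = 18.4853,  λ_2 = 1.5147.

Step 4 — unit eigenvector for λ_1: solve (Sigma - λ_1 I)v = 0. First row:
  (4 - 18.4853)·v_x + (-6)·v_y = 0, i.e. (-14.4853)·v_x + (-6)·v_y = 0,
  so v ∝ (b, λ_1 - a) = (-6, 14.4853); multiply by -1 so the first entry is positive: u = (6, -14.4853).
  ||u|| = √((6)² + (-14.4853)²) = √(245.8234) ≈ 15.6788,
  v_1 = u/||u|| ≈ (0.3827, -0.9239) (||v_1|| = 1).

λ_1 = 18.4853,  λ_2 = 1.5147;  v_1 ≈ (0.3827, -0.9239)


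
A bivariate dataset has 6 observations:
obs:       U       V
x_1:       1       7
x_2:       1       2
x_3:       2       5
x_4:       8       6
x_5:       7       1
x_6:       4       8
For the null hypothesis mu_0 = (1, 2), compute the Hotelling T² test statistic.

Step 1 — sample mean vector:
  mean(U) = (1 + 1 + 2 + 8 + 7 + 4) / 6 = 23/6 = 3.8333
  mean(V) = (7 + 2 + 5 + 6 + 1 + 8) / 6 = 29/6 = 4.8333
  x̄ = (3.8333, 4.8333),  deviation x̄ - mu_0 = (3.8333, 4.8333) - (1, 2) = (2.8333, 2.8333).

Step 2 — sample covariance matrix, S[i,j] = (1/(n-1)) · Σ_k (x_{k,i} - mean_i) · (x_{k,j} - mean_j), divisor n-1 = 5:
  S[U,U] = ((-2.8333)·(-2.8333) + (-2.8333)·(-2.8333) + (-1.8333)·(-1.8333) + (4.1667)·(4.1667) + (3.1667)·(3.1667) + (0.1667)·(0.1667)) / 5 = 46.8333/5 = 9.3667
  S[U,V] = ((-2.8333)·(2.1667) + (-2.8333)·(-2.8333) + (-1.8333)·(0.1667) + (4.1667)·(1.1667) + (3.1667)·(-3.8333) + (0.1667)·(3.1667)) / 5 = -5.1667/5 = -1.0333
  S[V,V] = ((2.1667)·(2.1667) + (-2.8333)·(-2.8333) + (0.1667)·(0.1667) + (1.1667)·(1.1667) + (-3.8333)·(-3.8333) + (3.1667)·(3.1667)) / 5 = 38.8333/5 = 7.7667
  S = [[9.3667, -1.0333],
 [-1.0333, 7.7667]].

Step 3 — invert S. det(S) = 9.3667·7.7667 - (-1.0333)² = 71.68.
  S^{-1} = (1/det) · [[d, -b], [-b, a]] = [[0.1084, 0.0144],
 [0.0144, 0.1307]].

Step 4 — quadratic form (x̄ - mu_0)^T · S^{-1} · (x̄ - mu_0):
  S^{-1} · (x̄ - mu_0) = (0.3478, 0.4111),
  (x̄ - mu_0)^T · [...] = (2.8333)·(0.3478) + (2.8333)·(0.4111) = 2.1503.

Step 5 — scale by n: T² = 6 · 2.1503 = 12.9018.

T² ≈ 12.9018


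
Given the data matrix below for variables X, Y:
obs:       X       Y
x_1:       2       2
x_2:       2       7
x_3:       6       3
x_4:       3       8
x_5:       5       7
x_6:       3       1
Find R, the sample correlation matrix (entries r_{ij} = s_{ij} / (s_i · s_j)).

Step 1 — column means:
  mean(X) = (2 + 2 + 6 + 3 + 5 + 3) / 6 = 21/6 = 3.5
  mean(Y) = (2 + 7 + 3 + 8 + 7 + 1) / 6 = 28/6 = 4.6667

Step 2 — sample variances and covariances s[i,j] = (1/(n-1)) · Σ_k (x_{k,i} - mean_i) · (x_{k,j} - mean_j), with n-1 = 5:
  s[X,X] = ((-1.5)·(-1.5) + (-1.5)·(-1.5) + (2.5)·(2.5) + (-0.5)·(-0.5) + (1.5)·(1.5) + (-0.5)·(-0.5)) / 5 = 13.5/5 = 2.7
  s[X,Y] = ((-1.5)·(-2.6667) + (-1.5)·(2.3333) + (2.5)·(-1.6667) + (-0.5)·(3.3333) + (1.5)·(2.3333) + (-0.5)·(-3.6667)) / 5 = 0/5 = 0
  s[Y,Y] = ((-2.6667)·(-2.6667) + (2.3333)·(2.3333) + (-1.6667)·(-1.6667) + (3.3333)·(3.3333) + (2.3333)·(2.3333) + (-3.6667)·(-3.6667)) / 5 = 45.3333/5 = 9.0667
  Sample standard deviations s_i = √(s[i,i]):
  s(X) = √(2.7) = 1.6432
  s(Y) = √(9.0667) = 3.0111

Step 3 — r_{ij} = s_{ij} / (s_i · s_j):
  r[X,X] = 1 (diagonal).
  r[X,Y] = 0 / (1.6432 · 3.0111) = 0 / 4.9477 = 0
  r[Y,Y] = 1 (diagonal).

R is symmetric with unit diagonal. Assembling:

R = [[1, 0],
 [0, 1]]


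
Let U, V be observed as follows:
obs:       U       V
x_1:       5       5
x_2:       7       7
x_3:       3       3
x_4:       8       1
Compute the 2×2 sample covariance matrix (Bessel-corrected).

Step 1 — column means:
  mean(U) = (5 + 7 + 3 + 8) / 4 = 23/4 = 5.75
  mean(V) = (5 + 7 + 3 + 1) / 4 = 16/4 = 4

Step 2 — sample covariance S[i,j] = (1/(n-1)) · Σ_k (x_{k,i} - mean_i) · (x_{k,j} - mean_j), with n-1 = 3.
  S[U,U] = ((-0.75)·(-0.75) + (1.25)·(1.25) + (-2.75)·(-2.75) + (2.25)·(2.25)) / 3 = 14.75/3 = 4.9167
  S[U,V] = ((-0.75)·(1) + (1.25)·(3) + (-2.75)·(-1) + (2.25)·(-3)) / 3 = -1/3 = -0.3333
  S[V,V] = ((1)·(1) + (3)·(3) + (-1)·(-1) + (-3)·(-3)) / 3 = 20/3 = 6.6667

S is symmetric (S[j,i] = S[i,j]). Assembling:

S = [[4.9167, -0.3333],
 [-0.3333, 6.6667]]


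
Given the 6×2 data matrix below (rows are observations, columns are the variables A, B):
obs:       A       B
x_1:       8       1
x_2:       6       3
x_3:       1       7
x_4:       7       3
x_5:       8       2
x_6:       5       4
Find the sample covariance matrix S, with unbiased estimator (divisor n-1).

Step 1 — column means:
  mean(A) = (8 + 6 + 1 + 7 + 8 + 5) / 6 = 35/6 = 5.8333
  mean(B) = (1 + 3 + 7 + 3 + 2 + 4) / 6 = 20/6 = 3.3333

Step 2 — sample covariance S[i,j] = (1/(n-1)) · Σ_k (x_{k,i} - mean_i) · (x_{k,j} - mean_j), with n-1 = 5.
  S[A,A] = ((2.1667)·(2.1667) + (0.1667)·(0.1667) + (-4.8333)·(-4.8333) + (1.1667)·(1.1667) + (2.1667)·(2.1667) + (-0.8333)·(-0.8333)) / 5 = 34.8333/5 = 6.9667
  S[A,B] = ((2.1667)·(-2.3333) + (0.1667)·(-0.3333) + (-4.8333)·(3.6667) + (1.1667)·(-0.3333) + (2.1667)·(-1.3333) + (-0.8333)·(0.6667)) / 5 = -26.6667/5 = -5.3333
  S[B,B] = ((-2.3333)·(-2.3333) + (-0.3333)·(-0.3333) + (3.6667)·(3.6667) + (-0.3333)·(-0.3333) + (-1.3333)·(-1.3333) + (0.6667)·(0.6667)) / 5 = 21.3333/5 = 4.2667

S is symmetric (S[j,i] = S[i,j]). Assembling:

S = [[6.9667, -5.3333],
 [-5.3333, 4.2667]]


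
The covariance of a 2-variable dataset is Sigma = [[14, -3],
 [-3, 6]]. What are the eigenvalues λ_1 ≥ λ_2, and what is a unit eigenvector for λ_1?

Step 1 — characteristic polynomial of 2×2 Sigma:
  det(Sigma - λI) = λ² - trace · λ + det = 0.
  trace = 14 + 6 = 20, det = 14·6 - (-3)² = 75.
Step 2 — discriminant:
  Δ = trace² - 4·det = 400 - 300 = 100.
Step 3 — eigenvalues:
  λ = (trace ± √Δ)/2 = (20 ± 10)/2,
  λ_1 = 15,  λ_2 = 5.

Step 4 — unit eigenvector for λ_1: solve (Sigma - λ_1 I)v = 0. First row:
  (14 - 15)·v_x + (-3)·v_y = 0, i.e. (-1)·v_x + (-3)·v_y = 0,
  so v ∝ (b, λ_1 - a) = (-3, 1); multiply by -1 so the first entry is positive: u = (3, -1).
  ||u|| = √((3)² + (-1)²) = √(10) ≈ 3.1623,
  v_1 = u/||u|| ≈ (0.9487, -0.3162) (||v_1|| = 1).

λ_1 = 15,  λ_2 = 5;  v_1 ≈ (0.9487, -0.3162)


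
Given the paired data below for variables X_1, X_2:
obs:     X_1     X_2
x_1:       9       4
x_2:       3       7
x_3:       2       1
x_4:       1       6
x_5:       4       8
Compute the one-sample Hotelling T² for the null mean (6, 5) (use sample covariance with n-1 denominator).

Step 1 — sample mean vector:
  mean(X_1) = (9 + 3 + 2 + 1 + 4) / 5 = 19/5 = 3.8
  mean(X_2) = (4 + 7 + 1 + 6 + 8) / 5 = 26/5 = 5.2
  x̄ = (3.8, 5.2),  deviation x̄ - mu_0 = (3.8, 5.2) - (6, 5) = (-2.2, 0.2).

Step 2 — sample covariance matrix, S[i,j] = (1/(n-1)) · Σ_k (x_{k,i} - mean_i) · (x_{k,j} - mean_j), divisor n-1 = 4:
  S[X_1,X_1] = ((5.2)·(5.2) + (-0.8)·(-0.8) + (-1.8)·(-1.8) + (-2.8)·(-2.8) + (0.2)·(0.2)) / 4 = 38.8/4 = 9.7
  S[X_1,X_2] = ((5.2)·(-1.2) + (-0.8)·(1.8) + (-1.8)·(-4.2) + (-2.8)·(0.8) + (0.2)·(2.8)) / 4 = -1.8/4 = -0.45
  S[X_2,X_2] = ((-1.2)·(-1.2) + (1.8)·(1.8) + (-4.2)·(-4.2) + (0.8)·(0.8) + (2.8)·(2.8)) / 4 = 30.8/4 = 7.7
  S = [[9.7, -0.45],
 [-0.45, 7.7]].

Step 3 — invert S. det(S) = 9.7·7.7 - (-0.45)² = 74.4875.
  S^{-1} = (1/det) · [[d, -b], [-b, a]] = [[0.1034, 0.006],
 [0.006, 0.1302]].

Step 4 — quadratic form (x̄ - mu_0)^T · S^{-1} · (x̄ - mu_0):
  S^{-1} · (x̄ - mu_0) = (-0.2262, 0.0128),
  (x̄ - mu_0)^T · [...] = (-2.2)·(-0.2262) + (0.2)·(0.0128) = 0.5002.

Step 5 — scale by n: T² = 5 · 0.5002 = 2.5011.

T² ≈ 2.5011


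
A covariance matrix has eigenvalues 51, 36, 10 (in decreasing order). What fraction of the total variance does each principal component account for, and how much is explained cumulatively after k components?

Step 1 — total variance = trace(Sigma) = Σ λ_i = 51 + 36 + 10 = 97.

Step 2 — fraction explained by component i = λ_i / Σ λ:
  PC1: 51/97 = 0.5258
  PC2: 36/97 = 0.3711
  PC3: 10/97 = 0.1031

Step 3 — cumulative fraction after k components = (λ_1 + ... + λ_k) / Σ λ:
  k = 1: 51/97 = 0.5258
  k = 2: (51 + 36)/97 = 87/97 = 0.8969
  k = 3: (51 + 36 + 10)/97 = 97/97 = 1

Summary (fraction, with percent):

explained: PC1 0.5258 (52.58%), PC2 0.3711 (37.11%), PC3 0.1031 (10.31%);  cumulative: 0.5258, 0.8969, 1


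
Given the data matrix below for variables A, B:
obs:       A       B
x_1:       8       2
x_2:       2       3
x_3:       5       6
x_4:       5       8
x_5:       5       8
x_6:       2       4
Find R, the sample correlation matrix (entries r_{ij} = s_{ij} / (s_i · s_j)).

Step 1 — column means:
  mean(A) = (8 + 2 + 5 + 5 + 5 + 2) / 6 = 27/6 = 4.5
  mean(B) = (2 + 3 + 6 + 8 + 8 + 4) / 6 = 31/6 = 5.1667

Step 2 — sample variances and covariances s[i,j] = (1/(n-1)) · Σ_k (x_{k,i} - mean_i) · (x_{k,j} - mean_j), with n-1 = 5:
  s[A,A] = ((3.5)·(3.5) + (-2.5)·(-2.5) + (0.5)·(0.5) + (0.5)·(0.5) + (0.5)·(0.5) + (-2.5)·(-2.5)) / 5 = 25.5/5 = 5.1
  s[A,B] = ((3.5)·(-3.1667) + (-2.5)·(-2.1667) + (0.5)·(0.8333) + (0.5)·(2.8333) + (0.5)·(2.8333) + (-2.5)·(-1.1667)) / 5 = 0.5/5 = 0.1
  s[B,B] = ((-3.1667)·(-3.1667) + (-2.1667)·(-2.1667) + (0.8333)·(0.8333) + (2.8333)·(2.8333) + (2.8333)·(2.8333) + (-1.1667)·(-1.1667)) / 5 = 32.8333/5 = 6.5667
  Sample standard deviations s_i = √(s[i,i]):
  s(A) = √(5.1) = 2.2583
  s(B) = √(6.5667) = 2.5626

Step 3 — r_{ij} = s_{ij} / (s_i · s_j):
  r[A,A] = 1 (diagonal).
  r[A,B] = 0.1 / (2.2583 · 2.5626) = 0.1 / 5.7871 = 0.0173
  r[B,B] = 1 (diagonal).

R is symmetric with unit diagonal. Assembling:

R = [[1, 0.0173],
 [0.0173, 1]]


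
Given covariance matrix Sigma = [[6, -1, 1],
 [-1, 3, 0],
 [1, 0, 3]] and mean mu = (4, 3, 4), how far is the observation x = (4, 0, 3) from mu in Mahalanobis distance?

Step 1 — centre the observation: (x - mu) = (0, -3, -1).

Step 2 — invert Sigma (cofactor / det for 3×3, or solve directly):
  Sigma^{-1} = [[0.1875, 0.0625, -0.0625],
 [0.0625, 0.3542, -0.0208],
 [-0.0625, -0.0208, 0.3542]].

Step 3 — form the quadratic (x - mu)^T · Sigma^{-1} · (x - mu):
  Sigma^{-1} · (x - mu) = (-0.125, -1.0417, -0.2917).
  (x - mu)^T · [Sigma^{-1} · (x - mu)] = (0)·(-0.125) + (-3)·(-1.0417) + (-1)·(-0.2917) = 3.4167.

Step 4 — take square root: d = √(3.4167) ≈ 1.8484.

d(x, mu) = √(3.4167) ≈ 1.8484


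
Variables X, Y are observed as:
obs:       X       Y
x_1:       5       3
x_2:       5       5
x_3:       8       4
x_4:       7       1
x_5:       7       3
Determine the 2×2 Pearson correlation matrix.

Step 1 — column means:
  mean(X) = (5 + 5 + 8 + 7 + 7) / 5 = 32/5 = 6.4
  mean(Y) = (3 + 5 + 4 + 1 + 3) / 5 = 16/5 = 3.2

Step 2 — sample variances and covariances s[i,j] = (1/(n-1)) · Σ_k (x_{k,i} - mean_i) · (x_{k,j} - mean_j), with n-1 = 4:
  s[X,X] = ((-1.4)·(-1.4) + (-1.4)·(-1.4) + (1.6)·(1.6) + (0.6)·(0.6) + (0.6)·(0.6)) / 4 = 7.2/4 = 1.8
  s[X,Y] = ((-1.4)·(-0.2) + (-1.4)·(1.8) + (1.6)·(0.8) + (0.6)·(-2.2) + (0.6)·(-0.2)) / 4 = -2.4/4 = -0.6
  s[Y,Y] = ((-0.2)·(-0.2) + (1.8)·(1.8) + (0.8)·(0.8) + (-2.2)·(-2.2) + (-0.2)·(-0.2)) / 4 = 8.8/4 = 2.2
  Sample standard deviations s_i = √(s[i,i]):
  s(X) = √(1.8) = 1.3416
  s(Y) = √(2.2) = 1.4832

Step 3 — r_{ij} = s_{ij} / (s_i · s_j):
  r[X,X] = 1 (diagonal).
  r[X,Y] = -0.6 / (1.3416 · 1.4832) = -0.6 / 1.99 = -0.3015
  r[Y,Y] = 1 (diagonal).

R is symmetric with unit diagonal. Assembling:

R = [[1, -0.3015],
 [-0.3015, 1]]


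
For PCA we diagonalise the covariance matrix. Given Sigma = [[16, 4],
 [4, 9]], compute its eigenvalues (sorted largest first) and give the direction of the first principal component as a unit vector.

Step 1 — characteristic polynomial of 2×2 Sigma:
  det(Sigma - λI) = λ² - trace · λ + det = 0.
  trace = 16 + 9 = 25, det = 16·9 - (4)² = 128.
Step 2 — discriminant:
  Δ = trace² - 4·det = 625 - 512 = 113.
Step 3 — eigenvalues:
  λ = (trace ± √Δ)/2 = (25 ± 10.6301)/2,
  λ_1 = 17.8151,  λ_2 = 7.1849.

Step 4 — unit eigenvector for λ_1: solve (Sigma - λ_1 I)v = 0. First row:
  (16 - 17.8151)·v_x + (4)·v_y = 0, i.e. (-1.8151)·v_x + (4)·v_y = 0,
  so v ∝ (b, λ_1 - a) = (4, 1.8151) = u.
  ||u|| = √((4)² + (1.8151)²) = √(19.2945) ≈ 4.3925,
  v_1 = u/||u|| ≈ (0.9106, 0.4132) (||v_1|| = 1).

λ_1 = 17.8151,  λ_2 = 7.1849;  v_1 ≈ (0.9106, 0.4132)


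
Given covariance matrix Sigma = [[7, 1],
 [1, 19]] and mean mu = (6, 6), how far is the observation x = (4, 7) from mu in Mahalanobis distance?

Step 1 — centre the observation: (x - mu) = (-2, 1).

Step 2 — invert Sigma. det(Sigma) = 7·19 - (1)² = 132.
  Sigma^{-1} = (1/det) · [[d, -b], [-b, a]] = [[0.1439, -0.0076],
 [-0.0076, 0.053]].

Step 3 — form the quadratic (x - mu)^T · Sigma^{-1} · (x - mu):
  Sigma^{-1} · (x - mu) = (-0.2955, 0.0682).
  (x - mu)^T · [Sigma^{-1} · (x - mu)] = (-2)·(-0.2955) + (1)·(0.0682) = 0.6591.

Step 4 — take square root: d = √(0.6591) ≈ 0.8118.

d(x, mu) = √(0.6591) ≈ 0.8118


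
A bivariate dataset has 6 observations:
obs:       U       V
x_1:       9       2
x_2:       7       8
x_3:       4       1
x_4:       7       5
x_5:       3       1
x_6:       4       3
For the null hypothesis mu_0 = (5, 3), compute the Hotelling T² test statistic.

Step 1 — sample mean vector:
  mean(U) = (9 + 7 + 4 + 7 + 3 + 4) / 6 = 34/6 = 5.6667
  mean(V) = (2 + 8 + 1 + 5 + 1 + 3) / 6 = 20/6 = 3.3333
  x̄ = (5.6667, 3.3333),  deviation x̄ - mu_0 = (5.6667, 3.3333) - (5, 3) = (0.6667, 0.3333).

Step 2 — sample covariance matrix, S[i,j] = (1/(n-1)) · Σ_k (x_{k,i} - mean_i) · (x_{k,j} - mean_j), divisor n-1 = 5:
  S[U,U] = ((3.3333)·(3.3333) + (1.3333)·(1.3333) + (-1.6667)·(-1.6667) + (1.3333)·(1.3333) + (-2.6667)·(-2.6667) + (-1.6667)·(-1.6667)) / 5 = 27.3333/5 = 5.4667
  S[U,V] = ((3.3333)·(-1.3333) + (1.3333)·(4.6667) + (-1.6667)·(-2.3333) + (1.3333)·(1.6667) + (-2.6667)·(-2.3333) + (-1.6667)·(-0.3333)) / 5 = 14.6667/5 = 2.9333
  S[V,V] = ((-1.3333)·(-1.3333) + (4.6667)·(4.6667) + (-2.3333)·(-2.3333) + (1.6667)·(1.6667) + (-2.3333)·(-2.3333) + (-0.3333)·(-0.3333)) / 5 = 37.3333/5 = 7.4667
  S = [[5.4667, 2.9333],
 [2.9333, 7.4667]].

Step 3 — invert S. det(S) = 5.4667·7.4667 - (2.9333)² = 32.2133.
  S^{-1} = (1/det) · [[d, -b], [-b, a]] = [[0.2318, -0.0911],
 [-0.0911, 0.1697]].

Step 4 — quadratic form (x̄ - mu_0)^T · S^{-1} · (x̄ - mu_0):
  S^{-1} · (x̄ - mu_0) = (0.1242, -0.0041),
  (x̄ - mu_0)^T · [...] = (0.6667)·(0.1242) + (0.3333)·(-0.0041) = 0.0814.

Step 5 — scale by n: T² = 6 · 0.0814 = 0.4884.

T² ≈ 0.4884
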